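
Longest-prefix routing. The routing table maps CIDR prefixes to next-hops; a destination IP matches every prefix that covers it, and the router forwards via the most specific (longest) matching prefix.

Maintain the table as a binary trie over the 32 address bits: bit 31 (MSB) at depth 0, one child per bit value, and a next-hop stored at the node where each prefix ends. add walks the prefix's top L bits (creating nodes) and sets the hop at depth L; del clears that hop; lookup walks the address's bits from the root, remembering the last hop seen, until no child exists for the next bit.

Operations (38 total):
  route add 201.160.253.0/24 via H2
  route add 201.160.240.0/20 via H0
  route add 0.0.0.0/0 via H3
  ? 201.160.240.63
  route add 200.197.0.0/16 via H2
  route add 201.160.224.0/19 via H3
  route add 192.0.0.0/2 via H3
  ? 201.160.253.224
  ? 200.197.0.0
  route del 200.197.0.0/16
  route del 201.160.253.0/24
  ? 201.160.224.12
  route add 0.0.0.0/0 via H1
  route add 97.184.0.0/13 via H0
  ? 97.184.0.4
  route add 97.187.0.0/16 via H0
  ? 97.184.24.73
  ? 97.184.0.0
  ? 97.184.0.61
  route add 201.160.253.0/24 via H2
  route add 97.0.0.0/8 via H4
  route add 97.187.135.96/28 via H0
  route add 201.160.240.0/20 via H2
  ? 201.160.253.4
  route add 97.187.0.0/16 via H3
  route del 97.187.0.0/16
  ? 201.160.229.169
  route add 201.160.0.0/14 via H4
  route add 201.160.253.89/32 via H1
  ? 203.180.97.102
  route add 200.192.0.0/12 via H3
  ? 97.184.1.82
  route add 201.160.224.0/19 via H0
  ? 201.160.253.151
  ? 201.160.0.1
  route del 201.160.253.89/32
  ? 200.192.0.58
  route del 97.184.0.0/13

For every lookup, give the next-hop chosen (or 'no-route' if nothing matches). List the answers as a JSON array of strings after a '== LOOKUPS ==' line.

Apply in order:
  + 201.160.253.0/24 (H2) depth=24
  + 201.160.240.0/20 (H0) depth=20
  + 0.0.0.0/0 (H3) depth=0
  ? 201.160.240.63  path d0:H3→d1:-→d2:-→d3:-→d4:-→d5:-→d6:-→d7:-→d8:-→d9:-→d10:-→d11:-→d12:-→d13:-→d14:-→d15:-→d16:-→d17:-→d18:-→d19:-→d20:H0  best=H0
  + 200.197.0.0/16 (H2) depth=16
  + 201.160.224.0/19 (H3) depth=19
  + 192.0.0.0/2 (H3) depth=2
  ? 201.160.253.224  path d0:H3→d1:-→d2:H3→d3:-→d4:-→d5:-→d6:-→d7:-→d8:-→d9:-→d10:-→d11:-→d12:-→d13:-→d14:-→d15:-→d16:-→d17:-→d18:-→d19:H3→d20:H0→d21:-→d22:-→d23:-→d24:H2  best=H2
  ? 200.197.0.0  path d0:H3→d1:-→d2:H3→d3:-→d4:-→d5:-→d6:-→d7:-→d8:-→d9:-→d10:-→d11:-→d12:-→d13:-→d14:-→d15:-→d16:H2  best=H2
  del 200.197.0.0/16 (clear depth 16)
  del 201.160.253.0/24 (clear depth 24)
  ? 201.160.224.12  path d0:H3→d1:-→d2:H3→d3:-→d4:-→d5:-→d6:-→d7:-→d8:-→d9:-→d10:-→d11:-→d12:-→d13:-→d14:-→d15:-→d16:-→d17:-→d18:-→d19:H3  best=H3
  + 0.0.0.0/0 (H1) depth=0
  + 97.184.0.0/13 (H0) depth=13
  ? 97.184.0.4  path d0:H1→d1:-→d2:-→d3:-→d4:-→d5:-→d6:-→d7:-→d8:-→d9:-→d10:-→d11:-→d12:-→d13:H0  best=H0
  + 97.187.0.0/16 (H0) depth=16
  ? 97.184.24.73  path d0:H1→d1:-→d2:-→d3:-→d4:-→d5:-→d6:-→d7:-→d8:-→d9:-→d10:-→d11:-→d12:-→d13:H0→d14:-  best=H0
  ? 97.184.0.0  path d0:H1→d1:-→d2:-→d3:-→d4:-→d5:-→d6:-→d7:-→d8:-→d9:-→d10:-→d11:-→d12:-→d13:H0→d14:-  best=H0
  ? 97.184.0.61  path d0:H1→d1:-→d2:-→d3:-→d4:-→d5:-→d6:-→d7:-→d8:-→d9:-→d10:-→d11:-→d12:-→d13:H0→d14:-  best=H0
  + 201.160.253.0/24 (H2) depth=24
  + 97.0.0.0/8 (H4) depth=8
  + 97.187.135.96/28 (H0) depth=28
  + 201.160.240.0/20 (H2) depth=20
  ? 201.160.253.4  path d0:H1→d1:-→d2:H3→d3:-→d4:-→d5:-→d6:-→d7:-→d8:-→d9:-→d10:-→d11:-→d12:-→d13:-→d14:-→d15:-→d16:-→d17:-→d18:-→d19:H3→d20:H2→d21:-→d22:-→d23:-→d24:H2  best=H2
  + 97.187.0.0/16 (H3) depth=16
  del 97.187.0.0/16 (clear depth 16)
  ? 201.160.229.169  path d0:H1→d1:-→d2:H3→d3:-→d4:-→d5:-→d6:-→d7:-→d8:-→d9:-→d10:-→d11:-→d12:-→d13:-→d14:-→d15:-→d16:-→d17:-→d18:-→d19:H3  best=H3
  + 201.160.0.0/14 (H4) depth=14
  + 201.160.253.89/32 (H1) depth=32
  ? 203.180.97.102  path d0:H1→d1:-→d2:H3→d3:-→d4:-→d5:-→d6:-  best=H3
  + 200.192.0.0/12 (H3) depth=12
  ? 97.184.1.82  path d0:H1→d1:-→d2:-→d3:-→d4:-→d5:-→d6:-→d7:-→d8:H4→d9:-→d10:-→d11:-→d12:-→d13:H0→d14:-  best=H0
  + 201.160.224.0/19 (H0) depth=19
  ? 201.160.253.151  path d0:H1→d1:-→d2:H3→d3:-→d4:-→d5:-→d6:-→d7:-→d8:-→d9:-→d10:-→d11:-→d12:-→d13:-→d14:H4→d15:-→d16:-→d17:-→d18:-→d19:H0→d20:H2→d21:-→d22:-→d23:-→d24:H2  best=H2
  ? 201.160.0.1  path d0:H1→d1:-→d2:H3→d3:-→d4:-→d5:-→d6:-→d7:-→d8:-→d9:-→d10:-→d11:-→d12:-→d13:-→d14:H4→d15:-→d16:-  best=H4
  del 201.160.253.89/32 (clear depth 32)
  ? 200.192.0.58  path d0:H1→d1:-→d2:H3→d3:-→d4:-→d5:-→d6:-→d7:-→d8:-→d9:-→d10:-→d11:-→d12:H3→d13:-  best=H3
  del 97.184.0.0/13 (clear depth 13)

== LOOKUPS ==
["H0","H2","H2","H3","H0","H0","H0","H0","H2","H3","H3","H0","H2","H4","H3"]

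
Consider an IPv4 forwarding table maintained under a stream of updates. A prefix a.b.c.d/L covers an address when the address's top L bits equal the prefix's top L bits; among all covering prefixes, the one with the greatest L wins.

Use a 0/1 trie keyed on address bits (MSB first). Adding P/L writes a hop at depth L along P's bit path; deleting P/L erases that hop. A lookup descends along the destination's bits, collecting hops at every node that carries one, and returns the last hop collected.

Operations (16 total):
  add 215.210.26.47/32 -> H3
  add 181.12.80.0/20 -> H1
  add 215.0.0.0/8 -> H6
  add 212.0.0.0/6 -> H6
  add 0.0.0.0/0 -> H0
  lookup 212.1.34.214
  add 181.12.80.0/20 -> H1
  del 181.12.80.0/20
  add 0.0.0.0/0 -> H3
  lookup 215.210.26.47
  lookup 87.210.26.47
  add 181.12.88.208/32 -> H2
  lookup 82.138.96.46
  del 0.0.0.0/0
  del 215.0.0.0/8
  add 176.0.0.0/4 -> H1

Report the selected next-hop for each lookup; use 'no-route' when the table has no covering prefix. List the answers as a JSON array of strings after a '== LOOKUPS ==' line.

Trace:
  add 215.210.26.47/32 -> H3 at depth 32
  add 181.12.80.0/20 -> H1 at depth 20
  add 215.0.0.0/8 -> H6 at depth 8
  add 212.0.0.0/6 -> H6 at depth 6
  add 0.0.0.0/0 -> H0 at depth 0
  ? 212.1.34.214  path d0:H0→d1:-→d2:-→d3:-→d4:-→d5:-→d6:H6  best=H6
  add 181.12.80.0/20 -> H1 at depth 20
  del 181.12.80.0/20 (clear depth 20)
  add 0.0.0.0/0 -> H3 at depth 0
  ? 215.210.26.47  path d0:H3→d1:-→d2:-→d3:-→d4:-→d5:-→d6:H6→d7:-→d8:H6→d9:-→d10:-→d11:-→d12:-→d13:-→d14:-→d15:-→d16:-→d17:-→d18:-→d19:-→d20:-→d21:-→d22:-→d23:-→d24:-→d25:-→d26:-→d27:-→d28:-→d29:-→d30:-→d31:-→d32:H3  best=H3
  ? 87.210.26.47  path d0:H3  best=H3
  add 181.12.88.208/32 -> H2 at depth 32
  ? 82.138.96.46  path d0:H3  best=H3
  del 0.0.0.0/0 (clear depth 0)
  del 215.0.0.0/8 (clear depth 8)
  add 176.0.0.0/4 -> H1 at depth 4

== LOOKUPS ==
["H6","H3","H3","H3"]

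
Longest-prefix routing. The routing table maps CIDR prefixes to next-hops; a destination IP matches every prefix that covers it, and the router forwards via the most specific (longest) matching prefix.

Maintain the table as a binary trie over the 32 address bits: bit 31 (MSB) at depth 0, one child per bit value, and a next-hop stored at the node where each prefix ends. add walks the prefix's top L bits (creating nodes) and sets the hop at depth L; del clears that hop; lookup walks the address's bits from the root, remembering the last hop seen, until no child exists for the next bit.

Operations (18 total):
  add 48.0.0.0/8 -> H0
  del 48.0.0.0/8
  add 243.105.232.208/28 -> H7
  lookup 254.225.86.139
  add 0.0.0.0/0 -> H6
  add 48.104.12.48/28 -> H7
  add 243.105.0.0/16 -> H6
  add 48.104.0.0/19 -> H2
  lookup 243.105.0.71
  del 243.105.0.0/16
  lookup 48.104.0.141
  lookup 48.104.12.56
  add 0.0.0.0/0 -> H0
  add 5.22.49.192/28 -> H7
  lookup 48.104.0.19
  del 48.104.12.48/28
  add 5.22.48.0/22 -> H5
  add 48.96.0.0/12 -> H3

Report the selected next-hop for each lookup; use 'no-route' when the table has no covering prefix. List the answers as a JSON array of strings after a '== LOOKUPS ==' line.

Apply in order:
  + 48.0.0.0/8 (H0) depth=8
  del 48.0.0.0/8 (clear depth 8)
  + 243.105.232.208/28 (H7) depth=28
  Q 254.225.86.139: descend 1111 ; hops seen [∅] ; pick no-route
  + 0.0.0.0/0 (H6) depth=0
  + 48.104.12.48/28 (H7) depth=28
  + 243.105.0.0/16 (H6) depth=16
  + 48.104.0.0/19 (H2) depth=19
  Q 243.105.0.71: descend 1111001101101001 ; hops seen [H6,H6] ; pick H6
  del 243.105.0.0/16 (clear depth 16)
  Q 48.104.0.141: descend 00110000011010000000 ; hops seen [H6,H2] ; pick H2
  Q 48.104.12.56: descend 0011000001101000000011000011 ; hops seen [H6,H2,H7] ; pick H7
  + 0.0.0.0/0 (H0) depth=0
  + 5.22.49.192/28 (H7) depth=28
  Q 48.104.0.19: descend 00110000011010000000 ; hops seen [H0,H2] ; pick H2
  del 48.104.12.48/28 (clear depth 28)
  + 5.22.48.0/22 (H5) depth=22
  + 48.96.0.0/12 (H3) depth=12

== LOOKUPS ==
["no-route","H6","H2","H7","H2"]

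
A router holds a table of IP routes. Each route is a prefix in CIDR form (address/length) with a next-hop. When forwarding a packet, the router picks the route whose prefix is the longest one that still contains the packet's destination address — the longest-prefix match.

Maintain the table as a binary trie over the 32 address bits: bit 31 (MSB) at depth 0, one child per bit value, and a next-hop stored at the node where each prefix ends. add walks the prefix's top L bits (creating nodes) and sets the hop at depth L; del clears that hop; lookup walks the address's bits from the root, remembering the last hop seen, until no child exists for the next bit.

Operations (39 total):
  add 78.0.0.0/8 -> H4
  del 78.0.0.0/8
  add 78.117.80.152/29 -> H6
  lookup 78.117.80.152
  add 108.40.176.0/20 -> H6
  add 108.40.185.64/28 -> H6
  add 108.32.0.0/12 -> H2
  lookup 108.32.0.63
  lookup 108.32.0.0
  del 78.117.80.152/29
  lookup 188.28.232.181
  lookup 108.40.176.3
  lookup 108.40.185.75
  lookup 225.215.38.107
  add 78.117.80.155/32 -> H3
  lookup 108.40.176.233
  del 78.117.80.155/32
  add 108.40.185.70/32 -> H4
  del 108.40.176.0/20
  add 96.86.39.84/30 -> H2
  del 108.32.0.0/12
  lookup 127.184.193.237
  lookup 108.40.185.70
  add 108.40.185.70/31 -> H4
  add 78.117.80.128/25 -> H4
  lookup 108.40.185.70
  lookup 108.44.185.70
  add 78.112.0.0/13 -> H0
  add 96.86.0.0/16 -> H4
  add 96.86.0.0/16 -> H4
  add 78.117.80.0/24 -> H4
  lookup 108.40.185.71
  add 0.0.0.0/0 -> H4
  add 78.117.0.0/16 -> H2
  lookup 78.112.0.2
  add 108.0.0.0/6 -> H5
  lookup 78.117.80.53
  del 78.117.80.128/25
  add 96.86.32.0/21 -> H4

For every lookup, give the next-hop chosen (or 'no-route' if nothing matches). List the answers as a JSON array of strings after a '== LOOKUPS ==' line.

Trace:
  add 78.0.0.0/8 -> H4 at depth 8
  del 78.0.0.0/8 (clear depth 8)
  add 78.117.80.152/29 -> H6 at depth 29
  Q 78.117.80.152: descend 01001110011101010101000010011 ; hops seen [H6] ; pick H6
  add 108.40.176.0/20 -> H6 at depth 20
  add 108.40.185.64/28 -> H6 at depth 28
  add 108.32.0.0/12 -> H2 at depth 12
  Q 108.32.0.63: descend 011011000010 ; hops seen [H2] ; pick H2
  Q 108.32.0.0: descend 011011000010 ; hops seen [H2] ; pick H2
  del 78.117.80.152/29 (clear depth 29)
  Q 188.28.232.181: descend ε ; hops seen [∅] ; pick no-route
  Q 108.40.176.3: descend 01101100001010001011 ; hops seen [H2,H6] ; pick H6
  Q 108.40.185.75: descend 0110110000101000101110010100 ; hops seen [H2,H6,H6] ; pick H6
  Q 225.215.38.107: descend ε ; hops seen [∅] ; pick no-route
  add 78.117.80.155/32 -> H3 at depth 32
  Q 108.40.176.233: descend 01101100001010001011 ; hops seen [H2,H6] ; pick H6
  del 78.117.80.155/32 (clear depth 32)
  add 108.40.185.70/32 -> H4 at depth 32
  del 108.40.176.0/20 (clear depth 20)
  add 96.86.39.84/30 -> H2 at depth 30
  del 108.32.0.0/12 (clear depth 12)
  Q 127.184.193.237: descend 011 ; hops seen [∅] ; pick no-route
  Q 108.40.185.70: descend 01101100001010001011100101000110 ; hops seen [H6,H4] ; pick H4
  add 108.40.185.70/31 -> H4 at depth 31
  add 78.117.80.128/25 -> H4 at depth 25
  Q 108.40.185.70: descend 01101100001010001011100101000110 ; hops seen [H6,H4,H4] ; pick H4
  Q 108.44.185.70: descend 0110110000101 ; hops seen [∅] ; pick no-route
  add 78.112.0.0/13 -> H0 at depth 13
  add 96.86.0.0/16 -> H4 at depth 16
  add 96.86.0.0/16 -> H4 at depth 16
  add 78.117.80.0/24 -> H4 at depth 24
  Q 108.40.185.71: descend 0110110000101000101110010100011 ; hops seen [H6,H4] ; pick H4
  add 0.0.0.0/0 -> H4 at depth 0
  add 78.117.0.0/16 -> H2 at depth 16
  Q 78.112.0.2: descend 0100111001110 ; hops seen [H4,H0] ; pick H0
  add 108.0.0.0/6 -> H5 at depth 6
  Q 78.117.80.53: descend 010011100111010101010000 ; hops seen [H4,H0,H2,H4] ; pick H4
  del 78.117.80.128/25 (clear depth 25)
  add 96.86.32.0/21 -> H4 at depth 21

== LOOKUPS ==
["H6","H2","H2","no-route","H6","H6","no-route","H6","no-route","H4","H4","no-route","H4","H0","H4"]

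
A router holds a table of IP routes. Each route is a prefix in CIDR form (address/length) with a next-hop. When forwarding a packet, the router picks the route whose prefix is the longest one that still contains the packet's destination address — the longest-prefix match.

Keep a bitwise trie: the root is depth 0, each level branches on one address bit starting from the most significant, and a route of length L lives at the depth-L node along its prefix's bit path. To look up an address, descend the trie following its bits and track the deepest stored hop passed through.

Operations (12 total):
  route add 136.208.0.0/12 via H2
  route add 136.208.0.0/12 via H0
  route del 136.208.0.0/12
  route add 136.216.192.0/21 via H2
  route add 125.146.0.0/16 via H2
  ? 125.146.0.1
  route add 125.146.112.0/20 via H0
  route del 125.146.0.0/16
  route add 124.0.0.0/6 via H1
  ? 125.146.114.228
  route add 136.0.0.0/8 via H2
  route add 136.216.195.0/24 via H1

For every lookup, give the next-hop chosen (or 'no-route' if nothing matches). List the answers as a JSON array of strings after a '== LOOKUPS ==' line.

Process each operation:
  add 136.208.0.0/12 -> H2 at depth 12
  add 136.208.0.0/12 -> H0 at depth 12
  - 136.208.0.0/12 clear@12
  add 136.216.192.0/21 -> H2 at depth 21
  add 125.146.0.0/16 -> H2 at depth 16
  Q 125.146.0.1: descend 0111110110010010 ; hops seen [H2] ; pick H2
  add 125.146.112.0/20 -> H0 at depth 20
  - 125.146.0.0/16 clear@16
  add 124.0.0.0/6 -> H1 at depth 6
  Q 125.146.114.228: descend 01111101100100100111 ; hops seen [H1,H0] ; pick H0
  add 136.0.0.0/8 -> H2 at depth 8
  add 136.216.195.0/24 -> H1 at depth 24

== LOOKUPS ==
["H2","H0"]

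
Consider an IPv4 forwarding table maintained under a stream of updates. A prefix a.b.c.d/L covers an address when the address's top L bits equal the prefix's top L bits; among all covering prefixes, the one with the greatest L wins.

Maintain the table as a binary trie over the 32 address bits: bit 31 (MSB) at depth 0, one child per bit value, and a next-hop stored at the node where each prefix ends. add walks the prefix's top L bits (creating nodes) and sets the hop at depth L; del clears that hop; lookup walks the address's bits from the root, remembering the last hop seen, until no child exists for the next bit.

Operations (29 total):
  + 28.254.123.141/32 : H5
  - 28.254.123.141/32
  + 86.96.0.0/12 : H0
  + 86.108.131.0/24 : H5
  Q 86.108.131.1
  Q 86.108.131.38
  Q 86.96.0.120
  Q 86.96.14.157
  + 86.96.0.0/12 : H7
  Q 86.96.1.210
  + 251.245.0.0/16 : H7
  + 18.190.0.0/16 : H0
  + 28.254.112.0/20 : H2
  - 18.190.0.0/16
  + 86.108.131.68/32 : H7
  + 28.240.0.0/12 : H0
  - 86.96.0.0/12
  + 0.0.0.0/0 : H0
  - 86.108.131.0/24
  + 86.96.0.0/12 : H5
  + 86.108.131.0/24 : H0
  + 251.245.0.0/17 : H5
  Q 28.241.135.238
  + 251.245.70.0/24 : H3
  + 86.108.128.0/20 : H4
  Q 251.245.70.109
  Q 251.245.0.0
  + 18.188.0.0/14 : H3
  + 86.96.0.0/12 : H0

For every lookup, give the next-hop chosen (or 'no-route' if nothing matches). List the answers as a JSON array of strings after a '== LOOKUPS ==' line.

Trace:
  + 28.254.123.141/32 (H5) depth=32
  del 28.254.123.141/32 (clear depth 32)
  + 86.96.0.0/12 (H0) depth=12
  + 86.108.131.0/24 (H5) depth=24
  lookup 86.108.131.1: bits 010101100110110010000011 walk d0:-→d1:-→d2:-→d3:-→d4:-→d5:-→d6:-→d7:-→d8:-→d9:-→d10:-→d11:-→d12:H0→d13:-→d14:-→d15:-→d16:-→d17:-→d18:-→d19:-→d20:-→d21:-→d22:-→d23:-→d24:H5 -> H5
  lookup 86.108.131.38: bits 010101100110110010000011 walk d0:-→d1:-→d2:-→d3:-→d4:-→d5:-→d6:-→d7:-→d8:-→d9:-→d10:-→d11:-→d12:H0→d13:-→d14:-→d15:-→d16:-→d17:-→d18:-→d19:-→d20:-→d21:-→d22:-→d23:-→d24:H5 -> H5
  lookup 86.96.0.120: bits 010101100110 walk d0:-→d1:-→d2:-→d3:-→d4:-→d5:-→d6:-→d7:-→d8:-→d9:-→d10:-→d11:-→d12:H0 -> H0
  lookup 86.96.14.157: bits 010101100110 walk d0:-→d1:-→d2:-→d3:-→d4:-→d5:-→d6:-→d7:-→d8:-→d9:-→d10:-→d11:-→d12:H0 -> H0
  + 86.96.0.0/12 (H7) depth=12
  lookup 86.96.1.210: bits 010101100110 walk d0:-→d1:-→d2:-→d3:-→d4:-→d5:-→d6:-→d7:-→d8:-→d9:-→d10:-→d11:-→d12:H7 -> H7
  + 251.245.0.0/16 (H7) depth=16
  + 18.190.0.0/16 (H0) depth=16
  + 28.254.112.0/20 (H2) depth=20
  del 18.190.0.0/16 (clear depth 16)
  + 86.108.131.68/32 (H7) depth=32
  + 28.240.0.0/12 (H0) depth=12
  del 86.96.0.0/12 (clear depth 12)
  + 0.0.0.0/0 (H0) depth=0
  del 86.108.131.0/24 (clear depth 24)
  + 86.96.0.0/12 (H5) depth=12
  + 86.108.131.0/24 (H0) depth=24
  + 251.245.0.0/17 (H5) depth=17
  lookup 28.241.135.238: bits 000111001111 walk d0:H0→d1:-→d2:-→d3:-→d4:-→d5:-→d6:-→d7:-→d8:-→d9:-→d10:-→d11:-→d12:H0 -> H0
  + 251.245.70.0/24 (H3) depth=24
  + 86.108.128.0/20 (H4) depth=20
  lookup 251.245.70.109: bits 111110111111010101000110 walk d0:H0→d1:-→d2:-→d3:-→d4:-→d5:-→d6:-→d7:-→d8:-→d9:-→d10:-→d11:-→d12:-→d13:-→d14:-→d15:-→d16:H7→d17:H5→d18:-→d19:-→d20:-→d21:-→d22:-→d23:-→d24:H3 -> H3
  lookup 251.245.0.0: bits 11111011111101010 walk d0:H0→d1:-→d2:-→d3:-→d4:-→d5:-→d6:-→d7:-→d8:-→d9:-→d10:-→d11:-→d12:-→d13:-→d14:-→d15:-→d16:H7→d17:H5 -> H5
  + 18.188.0.0/14 (H3) depth=14
  + 86.96.0.0/12 (H0) depth=12

== LOOKUPS ==
["H5","H5","H0","H0","H7","H0","H3","H5"]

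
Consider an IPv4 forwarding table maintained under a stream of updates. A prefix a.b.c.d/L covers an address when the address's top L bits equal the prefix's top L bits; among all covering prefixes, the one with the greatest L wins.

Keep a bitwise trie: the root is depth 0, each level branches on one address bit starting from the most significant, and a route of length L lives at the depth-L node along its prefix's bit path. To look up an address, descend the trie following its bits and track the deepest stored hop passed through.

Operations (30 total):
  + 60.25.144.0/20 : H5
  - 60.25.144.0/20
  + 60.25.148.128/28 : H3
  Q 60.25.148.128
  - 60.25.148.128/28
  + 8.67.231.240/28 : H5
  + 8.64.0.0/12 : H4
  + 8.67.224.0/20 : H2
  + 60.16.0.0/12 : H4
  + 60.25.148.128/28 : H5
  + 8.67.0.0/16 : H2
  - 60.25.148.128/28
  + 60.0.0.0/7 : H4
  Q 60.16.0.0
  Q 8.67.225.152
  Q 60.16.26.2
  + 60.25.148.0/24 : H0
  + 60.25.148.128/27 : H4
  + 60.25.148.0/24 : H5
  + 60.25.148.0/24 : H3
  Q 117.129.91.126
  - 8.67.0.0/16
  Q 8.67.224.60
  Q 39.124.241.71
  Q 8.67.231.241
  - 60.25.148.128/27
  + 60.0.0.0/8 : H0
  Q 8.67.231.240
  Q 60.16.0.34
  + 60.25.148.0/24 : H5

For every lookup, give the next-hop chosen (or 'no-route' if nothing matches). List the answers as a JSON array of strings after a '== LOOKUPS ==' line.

Trace:
  add 60.25.144.0/20 -> H5 at depth 20
  - 60.25.144.0/20 clear@20
  add 60.25.148.128/28 -> H3 at depth 28
  Q 60.25.148.128: descend 0011110000011001100101001000 ; hops seen [H3] ; pick H3
  - 60.25.148.128/28 clear@28
  add 8.67.231.240/28 -> H5 at depth 28
  add 8.64.0.0/12 -> H4 at depth 12
  add 8.67.224.0/20 -> H2 at depth 20
  add 60.16.0.0/12 -> H4 at depth 12
  add 60.25.148.128/28 -> H5 at depth 28
  add 8.67.0.0/16 -> H2 at depth 16
  - 60.25.148.128/28 clear@28
  add 60.0.0.0/7 -> H4 at depth 7
  Q 60.16.0.0: descend 001111000001 ; hops seen [H4,H4] ; pick H4
  Q 8.67.225.152: descend 000010000100001111100 ; hops seen [H4,H2,H2] ; pick H2
  Q 60.16.26.2: descend 001111000001 ; hops seen [H4,H4] ; pick H4
  add 60.25.148.0/24 -> H0 at depth 24
  add 60.25.148.128/27 -> H4 at depth 27
  add 60.25.148.0/24 -> H5 at depth 24
  add 60.25.148.0/24 -> H3 at depth 24
  Q 117.129.91.126: descend 0 ; hops seen [∅] ; pick no-route
  - 8.67.0.0/16 clear@16
  Q 8.67.224.60: descend 000010000100001111100 ; hops seen [H4,H2] ; pick H2
  Q 39.124.241.71: descend 001 ; hops seen [∅] ; pick no-route
  Q 8.67.231.241: descend 0000100001000011111001111111 ; hops seen [H4,H2,H5] ; pick H5
  - 60.25.148.128/27 clear@27
  add 60.0.0.0/8 -> H0 at depth 8
  Q 8.67.231.240: descend 0000100001000011111001111111 ; hops seen [H4,H2,H5] ; pick H5
  Q 60.16.0.34: descend 001111000001 ; hops seen [H4,H0,H4] ; pick H4
  add 60.25.148.0/24 -> H5 at depth 24

== LOOKUPS ==
["H3","H4","H2","H4","no-route","H2","no-route","H5","H5","H4"]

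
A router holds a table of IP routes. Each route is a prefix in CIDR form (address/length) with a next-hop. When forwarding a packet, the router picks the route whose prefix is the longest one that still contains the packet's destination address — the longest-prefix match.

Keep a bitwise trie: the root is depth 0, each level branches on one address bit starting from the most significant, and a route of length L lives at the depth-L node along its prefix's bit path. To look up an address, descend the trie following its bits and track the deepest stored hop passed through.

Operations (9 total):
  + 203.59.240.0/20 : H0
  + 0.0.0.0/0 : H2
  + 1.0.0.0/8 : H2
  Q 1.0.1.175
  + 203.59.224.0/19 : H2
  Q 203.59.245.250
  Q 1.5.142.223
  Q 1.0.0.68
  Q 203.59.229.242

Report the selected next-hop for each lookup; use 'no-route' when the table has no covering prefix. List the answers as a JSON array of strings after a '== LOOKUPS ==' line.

Trace:
  add 203.59.240.0/20 -> H0 at depth 20
  add 0.0.0.0/0 -> H2 at depth 0
  add 1.0.0.0/8 -> H2 at depth 8
  ? 1.0.1.175  path d0:H2→d1:-→d2:-→d3:-→d4:-→d5:-→d6:-→d7:-→d8:H2  best=H2
  add 203.59.224.0/19 -> H2 at depth 19
  ? 203.59.245.250  path d0:H2→d1:-→d2:-→d3:-→d4:-→d5:-→d6:-→d7:-→d8:-→d9:-→d10:-→d11:-→d12:-→d13:-→d14:-→d15:-→d16:-→d17:-→d18:-→d19:H2→d20:H0  best=H0
  ? 1.5.142.223  path d0:H2→d1:-→d2:-→d3:-→d4:-→d5:-→d6:-→d7:-→d8:H2  best=H2
  ? 1.0.0.68  path d0:H2→d1:-→d2:-→d3:-→d4:-→d5:-→d6:-→d7:-→d8:H2  best=H2
  ? 203.59.229.242  path d0:H2→d1:-→d2:-→d3:-→d4:-→d5:-→d6:-→d7:-→d8:-→d9:-→d10:-→d11:-→d12:-→d13:-→d14:-→d15:-→d16:-→d17:-→d18:-→d19:H2  best=H2

== LOOKUPS ==
["H2","H0","H2","H2","H2"]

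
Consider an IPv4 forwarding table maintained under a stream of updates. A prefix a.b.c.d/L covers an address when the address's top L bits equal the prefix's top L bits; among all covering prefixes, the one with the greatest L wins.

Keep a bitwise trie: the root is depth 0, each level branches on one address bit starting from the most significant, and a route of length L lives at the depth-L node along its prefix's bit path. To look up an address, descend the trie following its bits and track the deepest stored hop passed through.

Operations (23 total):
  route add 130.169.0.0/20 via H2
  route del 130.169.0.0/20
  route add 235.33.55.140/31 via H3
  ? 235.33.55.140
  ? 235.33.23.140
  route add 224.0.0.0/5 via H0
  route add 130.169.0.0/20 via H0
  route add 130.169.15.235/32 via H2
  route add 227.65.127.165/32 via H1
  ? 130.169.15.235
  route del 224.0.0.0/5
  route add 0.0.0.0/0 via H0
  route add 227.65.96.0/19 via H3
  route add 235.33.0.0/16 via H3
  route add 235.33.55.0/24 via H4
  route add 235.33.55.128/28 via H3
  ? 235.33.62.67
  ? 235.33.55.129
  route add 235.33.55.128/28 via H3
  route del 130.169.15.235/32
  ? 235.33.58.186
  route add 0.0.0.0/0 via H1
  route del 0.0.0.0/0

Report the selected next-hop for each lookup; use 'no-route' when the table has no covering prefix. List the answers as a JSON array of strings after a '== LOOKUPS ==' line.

Trace:
  + 130.169.0.0/20 (H2) depth=20
  del 130.169.0.0/20 (clear depth 20)
  + 235.33.55.140/31 (H3) depth=31
  lookup 235.33.55.140: bits 1110101100100001001101111000110 walk d0:-→d1:-→d2:-→d3:-→d4:-→d5:-→d6:-→d7:-→d8:-→d9:-→d10:-→d11:-→d12:-→d13:-→d14:-→d15:-→d16:-→d17:-→d18:-→d19:-→d20:-→d21:-→d22:-→d23:-→d24:-→d25:-→d26:-→d27:-→d28:-→d29:-→d30:-→d31:H3 -> H3
  lookup 235.33.23.140: bits 111010110010000100 walk d0:-→d1:-→d2:-→d3:-→d4:-→d5:-→d6:-→d7:-→d8:-→d9:-→d10:-→d11:-→d12:-→d13:-→d14:-→d15:-→d16:-→d17:-→d18:- -> no-route
  + 224.0.0.0/5 (H0) depth=5
  + 130.169.0.0/20 (H0) depth=20
  + 130.169.15.235/32 (H2) depth=32
  + 227.65.127.165/32 (H1) depth=32
  lookup 130.169.15.235: bits 10000010101010010000111111101011 walk d0:-→d1:-→d2:-→d3:-→d4:-→d5:-→d6:-→d7:-→d8:-→d9:-→d10:-→d11:-→d12:-→d13:-→d14:-→d15:-→d16:-→d17:-→d18:-→d19:-→d20:H0→d21:-→d22:-→d23:-→d24:-→d25:-→d26:-→d27:-→d28:-→d29:-→d30:-→d31:-→d32:H2 -> H2
  del 224.0.0.0/5 (clear depth 5)
  + 0.0.0.0/0 (H0) depth=0
  + 227.65.96.0/19 (H3) depth=19
  + 235.33.0.0/16 (H3) depth=16
  + 235.33.55.0/24 (H4) depth=24
  + 235.33.55.128/28 (H3) depth=28
  lookup 235.33.62.67: bits 11101011001000010011 walk d0:H0→d1:-→d2:-→d3:-→d4:-→d5:-→d6:-→d7:-→d8:-→d9:-→d10:-→d11:-→d12:-→d13:-→d14:-→d15:-→d16:H3→d17:-→d18:-→d19:-→d20:- -> H3
  lookup 235.33.55.129: bits 1110101100100001001101111000 walk d0:H0→d1:-→d2:-→d3:-→d4:-→d5:-→d6:-→d7:-→d8:-→d9:-→d10:-→d11:-→d12:-→d13:-→d14:-→d15:-→d16:H3→d17:-→d18:-→d19:-→d20:-→d21:-→d22:-→d23:-→d24:H4→d25:-→d26:-→d27:-→d28:H3 -> H3
  + 235.33.55.128/28 (H3) depth=28
  del 130.169.15.235/32 (clear depth 32)
  lookup 235.33.58.186: bits 11101011001000010011 walk d0:H0→d1:-→d2:-→d3:-→d4:-→d5:-→d6:-→d7:-→d8:-→d9:-→d10:-→d11:-→d12:-→d13:-→d14:-→d15:-→d16:H3→d17:-→d18:-→d19:-→d20:- -> H3
  + 0.0.0.0/0 (H1) depth=0
  del 0.0.0.0/0 (clear depth 0)

== LOOKUPS ==
["H3","no-route","H2","H3","H3","H3"]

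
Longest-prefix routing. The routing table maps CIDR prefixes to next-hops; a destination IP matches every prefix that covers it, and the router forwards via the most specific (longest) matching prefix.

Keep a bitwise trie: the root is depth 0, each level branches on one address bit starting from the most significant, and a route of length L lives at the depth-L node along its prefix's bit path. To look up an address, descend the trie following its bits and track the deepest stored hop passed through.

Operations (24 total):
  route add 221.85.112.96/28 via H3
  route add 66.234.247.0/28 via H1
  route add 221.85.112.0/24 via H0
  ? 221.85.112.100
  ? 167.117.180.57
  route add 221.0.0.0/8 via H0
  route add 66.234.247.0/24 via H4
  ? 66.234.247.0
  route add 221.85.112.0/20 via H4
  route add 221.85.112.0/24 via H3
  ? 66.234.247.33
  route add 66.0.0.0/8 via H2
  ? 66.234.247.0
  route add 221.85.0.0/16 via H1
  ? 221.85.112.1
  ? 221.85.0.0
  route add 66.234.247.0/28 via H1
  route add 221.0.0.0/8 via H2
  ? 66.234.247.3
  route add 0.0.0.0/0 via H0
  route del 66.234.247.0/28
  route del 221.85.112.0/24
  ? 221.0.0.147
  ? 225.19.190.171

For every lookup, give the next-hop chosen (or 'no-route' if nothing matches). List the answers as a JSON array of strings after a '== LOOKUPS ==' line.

Apply in order:
  add 221.85.112.96/28 -> H3 at depth 28
  add 66.234.247.0/28 -> H1 at depth 28
  add 221.85.112.0/24 -> H0 at depth 24
  ? 221.85.112.100  path d0:-→d1:-→d2:-→d3:-→d4:-→d5:-→d6:-→d7:-→d8:-→d9:-→d10:-→d11:-→d12:-→d13:-→d14:-→d15:-→d16:-→d17:-→d18:-→d19:-→d20:-→d21:-→d22:-→d23:-→d24:H0→d25:-→d26:-→d27:-→d28:H3  best=H3
  ? 167.117.180.57  path d0:-→d1:-  best=no-route
  add 221.0.0.0/8 -> H0 at depth 8
  add 66.234.247.0/24 -> H4 at depth 24
  ? 66.234.247.0  path d0:-→d1:-→d2:-→d3:-→d4:-→d5:-→d6:-→d7:-→d8:-→d9:-→d10:-→d11:-→d12:-→d13:-→d14:-→d15:-→d16:-→d17:-→d18:-→d19:-→d20:-→d21:-→d22:-→d23:-→d24:H4→d25:-→d26:-→d27:-→d28:H1  best=H1
  add 221.85.112.0/20 -> H4 at depth 20
  add 221.85.112.0/24 -> H3 at depth 24
  ? 66.234.247.33  path d0:-→d1:-→d2:-→d3:-→d4:-→d5:-→d6:-→d7:-→d8:-→d9:-→d10:-→d11:-→d12:-→d13:-→d14:-→d15:-→d16:-→d17:-→d18:-→d19:-→d20:-→d21:-→d22:-→d23:-→d24:H4→d25:-→d26:-  best=H4
  add 66.0.0.0/8 -> H2 at depth 8
  ? 66.234.247.0  path d0:-→d1:-→d2:-→d3:-→d4:-→d5:-→d6:-→d7:-→d8:H2→d9:-→d10:-→d11:-→d12:-→d13:-→d14:-→d15:-→d16:-→d17:-→d18:-→d19:-→d20:-→d21:-→d22:-→d23:-→d24:H4→d25:-→d26:-→d27:-→d28:H1  best=H1
  add 221.85.0.0/16 -> H1 at depth 16
  ? 221.85.112.1  path d0:-→d1:-→d2:-→d3:-→d4:-→d5:-→d6:-→d7:-→d8:H0→d9:-→d10:-→d11:-→d12:-→d13:-→d14:-→d15:-→d16:H1→d17:-→d18:-→d19:-→d20:H4→d21:-→d22:-→d23:-→d24:H3→d25:-  best=H3
  ? 221.85.0.0  path d0:-→d1:-→d2:-→d3:-→d4:-→d5:-→d6:-→d7:-→d8:H0→d9:-→d10:-→d11:-→d12:-→d13:-→d14:-→d15:-→d16:H1→d17:-  best=H1
  add 66.234.247.0/28 -> H1 at depth 28
  add 221.0.0.0/8 -> H2 at depth 8
  ? 66.234.247.3  path d0:-→d1:-→d2:-→d3:-→d4:-→d5:-→d6:-→d7:-→d8:H2→d9:-→d10:-→d11:-→d12:-→d13:-→d14:-→d15:-→d16:-→d17:-→d18:-→d19:-→d20:-→d21:-→d22:-→d23:-→d24:H4→d25:-→d26:-→d27:-→d28:H1  best=H1
  add 0.0.0.0/0 -> H0 at depth 0
  - 66.234.247.0/28 clear@28
  - 221.85.112.0/24 clear@24
  ? 221.0.0.147  path d0:H0→d1:-→d2:-→d3:-→d4:-→d5:-→d6:-→d7:-→d8:H2→d9:-  best=H2
  ? 225.19.190.171  path d0:H0→d1:-→d2:-  best=H0

== LOOKUPS ==
["H3","no-route","H1","H4","H1","H3","H1","H1","H2","H0"]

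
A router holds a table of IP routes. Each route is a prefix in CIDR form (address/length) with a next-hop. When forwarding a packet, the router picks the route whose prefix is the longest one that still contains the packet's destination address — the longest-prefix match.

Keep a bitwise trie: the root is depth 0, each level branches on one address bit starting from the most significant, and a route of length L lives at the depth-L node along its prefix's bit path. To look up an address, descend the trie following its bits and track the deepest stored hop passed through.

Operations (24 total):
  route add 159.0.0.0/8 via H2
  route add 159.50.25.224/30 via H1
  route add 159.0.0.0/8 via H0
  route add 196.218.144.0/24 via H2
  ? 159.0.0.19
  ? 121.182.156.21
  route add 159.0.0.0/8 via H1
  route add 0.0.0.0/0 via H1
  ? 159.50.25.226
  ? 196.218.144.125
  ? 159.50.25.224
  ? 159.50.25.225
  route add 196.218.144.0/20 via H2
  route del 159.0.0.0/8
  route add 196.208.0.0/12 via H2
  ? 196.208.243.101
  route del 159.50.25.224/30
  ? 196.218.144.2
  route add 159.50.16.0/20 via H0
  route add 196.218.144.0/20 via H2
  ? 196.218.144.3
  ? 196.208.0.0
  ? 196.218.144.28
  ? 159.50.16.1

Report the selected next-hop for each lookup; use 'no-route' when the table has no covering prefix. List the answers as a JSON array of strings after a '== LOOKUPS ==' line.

Apply in order:
  + 159.0.0.0/8 (H2) depth=8
  + 159.50.25.224/30 (H1) depth=30
  + 159.0.0.0/8 (H0) depth=8
  + 196.218.144.0/24 (H2) depth=24
  Q 159.0.0.19: descend 1001111100 ; hops seen [H0] ; pick H0
  Q 121.182.156.21: descend ε ; hops seen [∅] ; pick no-route
  + 159.0.0.0/8 (H1) depth=8
  + 0.0.0.0/0 (H1) depth=0
  Q 159.50.25.226: descend 100111110011001000011001111000 ; hops seen [H1,H1,H1] ; pick H1
  Q 196.218.144.125: descend 110001001101101010010000 ; hops seen [H1,H2] ; pick H2
  Q 159.50.25.224: descend 100111110011001000011001111000 ; hops seen [H1,H1,H1] ; pick H1
  Q 159.50.25.225: descend 100111110011001000011001111000 ; hops seen [H1,H1,H1] ; pick H1
  + 196.218.144.0/20 (H2) depth=20
  - 159.0.0.0/8 clear@8
  + 196.208.0.0/12 (H2) depth=12
  Q 196.208.243.101: descend 110001001101 ; hops seen [H1,H2] ; pick H2
  - 159.50.25.224/30 clear@30
  Q 196.218.144.2: descend 110001001101101010010000 ; hops seen [H1,H2,H2,H2] ; pick H2
  + 159.50.16.0/20 (H0) depth=20
  + 196.218.144.0/20 (H2) depth=20
  Q 196.218.144.3: descend 110001001101101010010000 ; hops seen [H1,H2,H2,H2] ; pick H2
  Q 196.208.0.0: descend 110001001101 ; hops seen [H1,H2] ; pick H2
  Q 196.218.144.28: descend 110001001101101010010000 ; hops seen [H1,H2,H2,H2] ; pick H2
  Q 159.50.16.1: descend 10011111001100100001 ; hops seen [H1,H0] ; pick H0

== LOOKUPS ==
["H0","no-route","H1","H2","H1","H1","H2","H2","H2","H2","H2","H0"]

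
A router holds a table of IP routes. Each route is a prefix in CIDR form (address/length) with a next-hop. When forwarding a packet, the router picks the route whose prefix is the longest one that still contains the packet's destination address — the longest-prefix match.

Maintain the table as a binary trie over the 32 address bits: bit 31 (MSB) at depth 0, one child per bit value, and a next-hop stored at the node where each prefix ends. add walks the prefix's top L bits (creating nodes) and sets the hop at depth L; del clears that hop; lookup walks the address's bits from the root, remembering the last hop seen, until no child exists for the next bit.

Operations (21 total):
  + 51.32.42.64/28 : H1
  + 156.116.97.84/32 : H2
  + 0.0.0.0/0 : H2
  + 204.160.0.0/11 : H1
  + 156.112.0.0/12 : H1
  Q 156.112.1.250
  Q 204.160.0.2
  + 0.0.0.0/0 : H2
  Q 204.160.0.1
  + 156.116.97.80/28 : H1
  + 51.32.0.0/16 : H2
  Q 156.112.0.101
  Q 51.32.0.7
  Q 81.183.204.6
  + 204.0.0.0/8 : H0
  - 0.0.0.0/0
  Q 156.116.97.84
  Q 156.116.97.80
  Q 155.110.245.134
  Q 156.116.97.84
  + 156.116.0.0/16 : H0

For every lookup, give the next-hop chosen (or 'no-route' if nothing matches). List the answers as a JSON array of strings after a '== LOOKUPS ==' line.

Apply in order:
  add 51.32.42.64/28 -> H1 at depth 28
  add 156.116.97.84/32 -> H2 at depth 32
  add 0.0.0.0/0 -> H2 at depth 0
  add 204.160.0.0/11 -> H1 at depth 11
  add 156.112.0.0/12 -> H1 at depth 12
  Q 156.112.1.250: descend 1001110001110 ; hops seen [H2,H1] ; pick H1
  Q 204.160.0.2: descend 11001100101 ; hops seen [H2,H1] ; pick H1
  add 0.0.0.0/0 -> H2 at depth 0
  Q 204.160.0.1: descend 11001100101 ; hops seen [H2,H1] ; pick H1
  add 156.116.97.80/28 -> H1 at depth 28
  add 51.32.0.0/16 -> H2 at depth 16
  Q 156.112.0.101: descend 1001110001110 ; hops seen [H2,H1] ; pick H1
  Q 51.32.0.7: descend 001100110010000000 ; hops seen [H2,H2] ; pick H2
  Q 81.183.204.6: descend 0 ; hops seen [H2] ; pick H2
  add 204.0.0.0/8 -> H0 at depth 8
  - 0.0.0.0/0 clear@0
  Q 156.116.97.84: descend 10011100011101000110000101010100 ; hops seen [H1,H1,H2] ; pick H2
  Q 156.116.97.80: descend 10011100011101000110000101010 ; hops seen [H1,H1] ; pick H1
  Q 155.110.245.134: descend 10011 ; hops seen [∅] ; pick no-route
  Q 156.116.97.84: descend 10011100011101000110000101010100 ; hops seen [H1,H1,H2] ; pick H2
  add 156.116.0.0/16 -> H0 at depth 16

== LOOKUPS ==
["H1","H1","H1","H1","H2","H2","H2","H1","no-route","H2"]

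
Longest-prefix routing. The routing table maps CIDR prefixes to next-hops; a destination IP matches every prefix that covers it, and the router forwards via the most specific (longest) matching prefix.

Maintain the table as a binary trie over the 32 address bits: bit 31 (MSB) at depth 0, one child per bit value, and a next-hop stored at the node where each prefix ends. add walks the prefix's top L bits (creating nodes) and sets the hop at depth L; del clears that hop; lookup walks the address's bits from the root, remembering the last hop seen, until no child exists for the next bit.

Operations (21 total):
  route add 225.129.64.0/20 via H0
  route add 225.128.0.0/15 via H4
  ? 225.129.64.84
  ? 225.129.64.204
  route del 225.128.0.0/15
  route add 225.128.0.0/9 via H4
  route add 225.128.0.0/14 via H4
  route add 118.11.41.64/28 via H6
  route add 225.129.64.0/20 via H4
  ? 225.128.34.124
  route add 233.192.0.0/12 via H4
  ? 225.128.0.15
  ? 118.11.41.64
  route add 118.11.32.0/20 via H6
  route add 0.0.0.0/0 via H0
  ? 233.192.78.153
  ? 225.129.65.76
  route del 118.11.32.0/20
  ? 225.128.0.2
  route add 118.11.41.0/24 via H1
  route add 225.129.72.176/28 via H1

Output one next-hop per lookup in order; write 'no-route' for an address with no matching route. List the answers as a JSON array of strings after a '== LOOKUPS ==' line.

Trace:
  + 225.129.64.0/20 (H0) depth=20
  + 225.128.0.0/15 (H4) depth=15
  ? 225.129.64.84  path d0:-→d1:-→d2:-→d3:-→d4:-→d5:-→d6:-→d7:-→d8:-→d9:-→d10:-→d11:-→d12:-→d13:-→d14:-→d15:H4→d16:-→d17:-→d18:-→d19:-→d20:H0  best=H0
  ? 225.129.64.204  path d0:-→d1:-→d2:-→d3:-→d4:-→d5:-→d6:-→d7:-→d8:-→d9:-→d10:-→d11:-→d12:-→d13:-→d14:-→d15:H4→d16:-→d17:-→d18:-→d19:-→d20:H0  best=H0
  del 225.128.0.0/15 (clear depth 15)
  + 225.128.0.0/9 (H4) depth=9
  + 225.128.0.0/14 (H4) depth=14
  + 118.11.41.64/28 (H6) depth=28
  + 225.129.64.0/20 (H4) depth=20
  ? 225.128.34.124  path d0:-→d1:-→d2:-→d3:-→d4:-→d5:-→d6:-→d7:-→d8:-→d9:H4→d10:-→d11:-→d12:-→d13:-→d14:H4→d15:-  best=H4
  + 233.192.0.0/12 (H4) depth=12
  ? 225.128.0.15  path d0:-→d1:-→d2:-→d3:-→d4:-→d5:-→d6:-→d7:-→d8:-→d9:H4→d10:-→d11:-→d12:-→d13:-→d14:H4→d15:-  best=H4
  ? 118.11.41.64  path d0:-→d1:-→d2:-→d3:-→d4:-→d5:-→d6:-→d7:-→d8:-→d9:-→d10:-→d11:-→d12:-→d13:-→d14:-→d15:-→d16:-→d17:-→d18:-→d19:-→d20:-→d21:-→d22:-→d23:-→d24:-→d25:-→d26:-→d27:-→d28:H6  best=H6
  + 118.11.32.0/20 (H6) depth=20
  + 0.0.0.0/0 (H0) depth=0
  ? 233.192.78.153  path d0:H0→d1:-→d2:-→d3:-→d4:-→d5:-→d6:-→d7:-→d8:-→d9:-→d10:-→d11:-→d12:H4  best=H4
  ? 225.129.65.76  path d0:H0→d1:-→d2:-→d3:-→d4:-→d5:-→d6:-→d7:-→d8:-→d9:H4→d10:-→d11:-→d12:-→d13:-→d14:H4→d15:-→d16:-→d17:-→d18:-→d19:-→d20:H4  best=H4
  del 118.11.32.0/20 (clear depth 20)
  ? 225.128.0.2  path d0:H0→d1:-→d2:-→d3:-→d4:-→d5:-→d6:-→d7:-→d8:-→d9:H4→d10:-→d11:-→d12:-→d13:-→d14:H4→d15:-  best=H4
  + 118.11.41.0/24 (H1) depth=24
  + 225.129.72.176/28 (H1) depth=28

== LOOKUPS ==
["H0","H0","H4","H4","H6","H4","H4","H4"]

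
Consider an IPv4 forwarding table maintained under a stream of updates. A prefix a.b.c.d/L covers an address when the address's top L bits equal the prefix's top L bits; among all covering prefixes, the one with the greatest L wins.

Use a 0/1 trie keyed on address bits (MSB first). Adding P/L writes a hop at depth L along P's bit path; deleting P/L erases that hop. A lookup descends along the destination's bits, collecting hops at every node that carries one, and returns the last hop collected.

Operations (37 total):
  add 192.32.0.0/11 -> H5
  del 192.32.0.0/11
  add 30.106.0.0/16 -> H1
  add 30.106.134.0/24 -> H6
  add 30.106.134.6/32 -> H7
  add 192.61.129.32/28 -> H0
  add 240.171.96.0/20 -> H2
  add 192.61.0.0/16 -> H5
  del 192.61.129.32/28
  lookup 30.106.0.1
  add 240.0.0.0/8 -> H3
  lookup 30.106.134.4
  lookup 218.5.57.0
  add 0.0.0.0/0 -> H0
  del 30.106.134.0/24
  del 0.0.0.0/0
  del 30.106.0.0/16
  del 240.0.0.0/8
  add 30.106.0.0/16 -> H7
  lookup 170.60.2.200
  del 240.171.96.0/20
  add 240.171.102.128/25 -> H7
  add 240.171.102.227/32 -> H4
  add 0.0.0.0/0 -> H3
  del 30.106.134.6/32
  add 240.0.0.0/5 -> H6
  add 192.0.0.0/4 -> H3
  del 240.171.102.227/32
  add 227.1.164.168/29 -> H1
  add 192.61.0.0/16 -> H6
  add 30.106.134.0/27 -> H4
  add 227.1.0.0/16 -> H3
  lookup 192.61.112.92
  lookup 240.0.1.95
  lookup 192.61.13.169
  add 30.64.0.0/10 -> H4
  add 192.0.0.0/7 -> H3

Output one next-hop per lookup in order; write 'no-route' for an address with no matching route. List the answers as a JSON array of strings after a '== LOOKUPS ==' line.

Trace:
  + 192.32.0.0/11 (H5) depth=11
  - 192.32.0.0/11 clear@11
  + 30.106.0.0/16 (H1) depth=16
  + 30.106.134.0/24 (H6) depth=24
  + 30.106.134.6/32 (H7) depth=32
  + 192.61.129.32/28 (H0) depth=28
  + 240.171.96.0/20 (H2) depth=20
  + 192.61.0.0/16 (H5) depth=16
  - 192.61.129.32/28 clear@28
  ? 30.106.0.1  path d0:-→d1:-→d2:-→d3:-→d4:-→d5:-→d6:-→d7:-→d8:-→d9:-→d10:-→d11:-→d12:-→d13:-→d14:-→d15:-→d16:H1  best=H1
  + 240.0.0.0/8 (H3) depth=8
  ? 30.106.134.4  path d0:-→d1:-→d2:-→d3:-→d4:-→d5:-→d6:-→d7:-→d8:-→d9:-→d10:-→d11:-→d12:-→d13:-→d14:-→d15:-→d16:H1→d17:-→d18:-→d19:-→d20:-→d21:-→d22:-→d23:-→d24:H6→d25:-→d26:-→d27:-→d28:-→d29:-→d30:-  best=H6
  ? 218.5.57.0  path d0:-→d1:-→d2:-→d3:-  best=no-route
  + 0.0.0.0/0 (H0) depth=0
  - 30.106.134.0/24 clear@24
  - 0.0.0.0/0 clear@0
  - 30.106.0.0/16 clear@16
  - 240.0.0.0/8 clear@8
  + 30.106.0.0/16 (H7) depth=16
  ? 170.60.2.200  path d0:-→d1:-  best=no-route
  - 240.171.96.0/20 clear@20
  + 240.171.102.128/25 (H7) depth=25
  + 240.171.102.227/32 (H4) depth=32
  + 0.0.0.0/0 (H3) depth=0
  - 30.106.134.6/32 clear@32
  + 240.0.0.0/5 (H6) depth=5
  + 192.0.0.0/4 (H3) depth=4
  - 240.171.102.227/32 clear@32
  + 227.1.164.168/29 (H1) depth=29
  + 192.61.0.0/16 (H6) depth=16
  + 30.106.134.0/27 (H4) depth=27
  + 227.1.0.0/16 (H3) depth=16
  ? 192.61.112.92  path d0:H3→d1:-→d2:-→d3:-→d4:H3→d5:-→d6:-→d7:-→d8:-→d9:-→d10:-→d11:-→d12:-→d13:-→d14:-→d15:-→d16:H6  best=H6
  ? 240.0.1.95  path d0:H3→d1:-→d2:-→d3:-→d4:-→d5:H6→d6:-→d7:-→d8:-  best=H6
  ? 192.61.13.169  path d0:H3→d1:-→d2:-→d3:-→d4:H3→d5:-→d6:-→d7:-→d8:-→d9:-→d10:-→d11:-→d12:-→d13:-→d14:-→d15:-→d16:H6  best=H6
  + 30.64.0.0/10 (H4) depth=10
  + 192.0.0.0/7 (H3) depth=7

== LOOKUPS ==
["H1","H6","no-route","no-route","H6","H6","H6"]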